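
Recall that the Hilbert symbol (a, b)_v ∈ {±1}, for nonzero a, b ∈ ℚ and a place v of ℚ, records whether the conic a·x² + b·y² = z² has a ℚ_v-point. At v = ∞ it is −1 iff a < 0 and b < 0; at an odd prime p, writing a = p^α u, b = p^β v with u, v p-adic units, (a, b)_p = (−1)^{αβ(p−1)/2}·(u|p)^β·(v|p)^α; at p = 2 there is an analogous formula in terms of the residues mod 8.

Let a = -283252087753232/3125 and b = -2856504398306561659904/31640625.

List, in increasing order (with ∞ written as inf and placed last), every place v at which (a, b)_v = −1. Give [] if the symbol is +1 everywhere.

Mod squares: a ≡ -3565, b ≡ -221. Check v ∈ {∞, 2, 3, 5, 13, 17, 23, 31}.
v=31: a=31^3·(≡20), b=31^4·(≡24) mod 31; (20|31)=+1, (24|31)=-1; (−1)^{3·4·15}·(+1)^4·(-1)^3 = -1.
v=23: a=23^3·(≡16), b=23^4·(≡2) mod 23; (16|23)=+1, (2|23)=+1; (−1)^{3·4·11}·(+1)^4·(+1)^3 = +1.
v=∞: -3565 < 0 and -221 < 0  ⇒  (a,b)_∞ = -1.
v=2: v_2(a)=4, v_2(b)=10; units ≡ 3, 3 (mod 8); ε·ε+αω+βω = 1·1+4·1+10·1 ≡ 1  ⇒  (a,b)_2 = -1.
v=5: a=5^-5·(≡3), b=5^-8·(≡1) mod 5; (3|5)=-1, (1|5)=+1; (−1)^{-5·-8·2}·(-1)^-8·(+1)^-5 = +1.
v=17: a=17^2·(≡11), b=17^3·(≡13) mod 17; (11|17)=-1, (13|17)=+1; (−1)^{2·3·8}·(-1)^3·(+1)^2 = -1.
v=13: a=13^2·(≡4), b=13^3·(≡10) mod 13; (4|13)=+1, (10|13)=+1; (−1)^{2·3·6}·(+1)^3·(+1)^2 = +1.
v=3: a=3^0·(≡2), b=3^-4·(≡1) mod 3; (2|3)=-1, (1|3)=+1; (−1)^{0·-4·1}·(-1)^-4·(+1)^0 = +1.
Ram(-3565, -221) = {2, 17, 31, ∞}; no ℚ_2-point on the conic.

[2, 17, 31, inf]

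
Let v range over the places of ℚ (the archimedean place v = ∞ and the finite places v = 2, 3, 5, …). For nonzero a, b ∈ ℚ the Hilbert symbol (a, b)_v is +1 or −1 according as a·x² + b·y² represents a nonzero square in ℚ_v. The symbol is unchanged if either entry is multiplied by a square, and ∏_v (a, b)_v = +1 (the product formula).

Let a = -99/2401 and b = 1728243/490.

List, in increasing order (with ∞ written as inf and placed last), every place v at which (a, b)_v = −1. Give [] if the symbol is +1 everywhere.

Mod squares: a ≡ -11, b ≡ 30. Check v ∈ {∞, 2, 3, 5, 7, 11, 23}.
v=7: a=7^-4·(≡6), b=7^-2·(≡2) mod 7; (6|7)=-1, (2|7)=+1; (−1)^{-4·-2·3}·(-1)^-2·(+1)^-4 = +1.
v=23: a=23^0·(≡12), b=23^2·(≡10) mod 23; (12|23)=+1, (10|23)=-1; (−1)^{0·2·11}·(+1)^2·(-1)^0 = +1.
v=11: a=11^1·(≡8), b=11^2·(≡10) mod 11; (8|11)=-1, (10|11)=-1; (−1)^{1·2·5}·(-1)^2·(-1)^1 = -1.
v=2: v_2(a)=0, v_2(b)=-1; units ≡ 5, 7 (mod 8); ε·ε+αω+βω = 0·1+0·0+-1·1 ≡ 1  ⇒  (a,b)_2 = -1.
v=∞: -11 < 0 and 30 > 0  ⇒  (a,b)_∞ = +1.
v=5: a=5^0·(≡1), b=5^-1·(≡1) mod 5; (1|5)=+1, (1|5)=+1; (−1)^{0·-1·2}·(+1)^-1·(+1)^0 = +1.
v=3: a=3^2·(≡1), b=3^3·(≡1) mod 3; (1|3)=+1, (1|3)=+1; (−1)^{2·3·1}·(+1)^3·(+1)^2 = +1.
(-11, 30 / ℚ) ramifies at {2, 11}: a division algebra.

[2, 11]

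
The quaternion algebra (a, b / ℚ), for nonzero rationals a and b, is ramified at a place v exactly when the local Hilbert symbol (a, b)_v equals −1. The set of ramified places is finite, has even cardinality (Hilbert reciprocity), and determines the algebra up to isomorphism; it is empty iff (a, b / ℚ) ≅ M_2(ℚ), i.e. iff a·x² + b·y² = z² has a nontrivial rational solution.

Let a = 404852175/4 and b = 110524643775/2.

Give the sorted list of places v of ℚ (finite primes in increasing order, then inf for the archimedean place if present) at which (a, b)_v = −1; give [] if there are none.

Mod squares: a ≡ 7, b ≡ 78. Check v ∈ {∞, 2, 3, 5, 7, 13}.
v=5: a=5^2·(≡3), b=5^2·(≡3) mod 5; (3|5)=-1, (3|5)=-1; (−1)^{2·2·2}·(-1)^2·(-1)^2 = +1.
v=2: v_2(a)=-2, v_2(b)=-1; units ≡ 7, 7 (mod 8); ε·ε+αω+βω = 1·1+-2·0+-1·0 ≡ 1  ⇒  (a,b)_2 = -1.
v=3: a=3^4·(≡1), b=3^5·(≡2) mod 3; (1|3)=+1, (2|3)=-1; (−1)^{4·5·1}·(+1)^5·(-1)^4 = +1.
v=∞: 7 > 0 and 78 > 0  ⇒  (a,b)_∞ = +1.
v=13: a=13^4·(≡11), b=13^5·(≡7) mod 13; (11|13)=-1, (7|13)=-1; (−1)^{4·5·6}·(-1)^5·(-1)^4 = -1.
v=7: a=7^1·(≡4), b=7^2·(≡4) mod 7; (4|7)=+1, (4|7)=+1; (−1)^{1·2·3}·(+1)^2·(+1)^1 = +1.
Ram(7, 78) = {2, 13}; no ℚ_2-point on the conic.

[2, 13]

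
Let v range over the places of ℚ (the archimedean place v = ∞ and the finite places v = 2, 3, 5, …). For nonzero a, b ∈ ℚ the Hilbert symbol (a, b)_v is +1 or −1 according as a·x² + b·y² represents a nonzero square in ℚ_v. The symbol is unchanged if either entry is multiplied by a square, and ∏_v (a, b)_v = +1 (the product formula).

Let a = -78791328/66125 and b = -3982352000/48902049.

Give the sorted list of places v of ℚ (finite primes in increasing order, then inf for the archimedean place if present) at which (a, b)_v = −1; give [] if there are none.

[5, 7, 17, inf]

Mod squares: a ≡ -22610, b ≡ -170. Check v ∈ {∞, 2, 3, 5, 7, 11, 17, 19, 23, 37}.
v=19: a=19^1·(≡17), b=19^0·(≡6) mod 19; (17|19)=+1, (6|19)=+1; (−1)^{1·0·9}·(+1)^0·(+1)^1 = +1.
v=23: a=23^-2·(≡14), b=23^0·(≡20) mod 23; (14|23)=-1, (20|23)=-1; (−1)^{-2·0·11}·(-1)^0·(-1)^-2 = +1.
v=5: a=5^-3·(≡3), b=5^3·(≡1) mod 5; (3|5)=-1, (1|5)=+1; (−1)^{-3·3·2}·(-1)^3·(+1)^-3 = -1.
v=11: a=11^2·(≡8), b=11^4·(≡7) mod 11; (8|11)=-1, (7|11)=-1; (−1)^{2·4·5}·(-1)^4·(-1)^2 = +1.
v=2: v_2(a)=5, v_2(b)=7; units ≡ 7, 3 (mod 8); ε·ε+αω+βω = 1·1+5·1+7·0 ≡ 0  ⇒  (a,b)_2 = +1.
v=17: a=17^1·(≡8), b=17^1·(≡11) mod 17; (8|17)=+1, (11|17)=-1; (−1)^{1·1·8}·(+1)^1·(-1)^1 = -1.
v=37: a=37^0·(≡4), b=37^-2·(≡2) mod 37; (4|37)=+1, (2|37)=-1; (−1)^{0·-2·18}·(+1)^-2·(-1)^0 = +1.
v=7: a=7^1·(≡4), b=7^-2·(≡6) mod 7; (4|7)=+1, (6|7)=-1; (−1)^{1·-2·3}·(+1)^-2·(-1)^1 = -1.
v=∞: -22610 < 0 and -170 < 0  ⇒  (a,b)_∞ = -1.
v=3: a=3^2·(≡1), b=3^-6·(≡1) mod 3; (1|3)=+1, (1|3)=+1; (−1)^{2·-6·1}·(+1)^-6·(+1)^2 = +1.
Ram(-22610, -170) = {5, 7, 17, ∞}; no ℚ_5-point on the conic.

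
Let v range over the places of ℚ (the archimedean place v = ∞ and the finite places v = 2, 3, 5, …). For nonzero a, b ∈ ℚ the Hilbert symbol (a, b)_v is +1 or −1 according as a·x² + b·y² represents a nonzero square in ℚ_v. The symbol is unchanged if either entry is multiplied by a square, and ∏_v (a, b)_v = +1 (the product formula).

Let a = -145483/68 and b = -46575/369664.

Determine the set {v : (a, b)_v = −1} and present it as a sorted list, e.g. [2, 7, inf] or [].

[17, inf]

Mod squares: a ≡ -6851, b ≡ -23. Check v ∈ {∞, 2, 3, 5, 13, 17, 19, 23, 31}.
v=5: a=5^0·(≡4), b=5^2·(≡3) mod 5; (4|5)=+1, (3|5)=-1; (−1)^{0·2·2}·(+1)^2·(-1)^0 = +1.
v=19: a=19^2·(≡10), b=19^-2·(≡3) mod 19; (10|19)=-1, (3|19)=-1; (−1)^{2·-2·9}·(-1)^-2·(-1)^2 = +1.
v=23: a=23^0·(≡8), b=23^1·(≡20) mod 23; (8|23)=+1, (20|23)=-1; (−1)^{0·1·11}·(+1)^1·(-1)^0 = +1.
v=17: a=17^-1·(≡5), b=17^0·(≡12) mod 17; (5|17)=-1, (12|17)=-1; (−1)^{-1·0·8}·(-1)^0·(-1)^-1 = -1.
v=13: a=13^1·(≡5), b=13^0·(≡12) mod 13; (5|13)=-1, (12|13)=+1; (−1)^{1·0·6}·(-1)^0·(+1)^1 = +1.
v=2: v_2(a)=-2, v_2(b)=-10; units ≡ 5, 1 (mod 8); ε·ε+αω+βω = 0·0+-2·0+-10·1 ≡ 0  ⇒  (a,b)_2 = +1.
v=31: a=31^1·(≡29), b=31^0·(≡4) mod 31; (29|31)=-1, (4|31)=+1; (−1)^{1·0·15}·(-1)^0·(+1)^1 = +1.
v=∞: -6851 < 0 and -23 < 0  ⇒  (a,b)_∞ = -1.
v=3: a=3^0·(≡1), b=3^4·(≡1) mod 3; (1|3)=+1, (1|3)=+1; (−1)^{0·4·1}·(+1)^4·(+1)^0 = +1.
|Ram(-6851, -23)| = 2, even; anisotropic at {17, ∞}.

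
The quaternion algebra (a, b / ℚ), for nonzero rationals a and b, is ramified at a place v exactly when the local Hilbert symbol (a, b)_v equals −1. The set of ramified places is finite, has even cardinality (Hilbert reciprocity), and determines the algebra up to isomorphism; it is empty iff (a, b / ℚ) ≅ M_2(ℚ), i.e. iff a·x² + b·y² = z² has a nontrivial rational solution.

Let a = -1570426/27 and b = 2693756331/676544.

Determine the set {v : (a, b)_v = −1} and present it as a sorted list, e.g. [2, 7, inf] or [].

(a, b) ≡ (-16302, 209) mod (ℚ^×)²; places V = {2, 3, 7, 11, 13, 17, 19, 31, ∞}.
(a,b)_11: α=1, u≡5; β=-1, v≡8 (mod 11); (5|11)=+1, (8|11)=-1; sign (−1)^1·+1^-1·-1^1 = +1.
(a,b)_17: α=2, u≡4; β=0, v≡11 (mod 17); (4|17)=+1, (11|17)=-1; sign (−1)^0·+1^0·-1^2 = +1.
(a,b)_19: α=1, u≡9; β=1, v≡5 (mod 19); (9|19)=+1, (5|19)=+1; sign (−1)^1·+1^1·+1^1 = -1.
(a,b)_∞: sgn(-16302)=−, sgn(209)=+, so +1.
(a,b)_2: α=1, β=-6; u≡1, v≡1 (mod 8); ε(u)ε(v)=0·0, αω(v)=1·0, βω(u)=-6·0; sum ≡ 0  ⇒  +1.
(a,b)_7: α=0, u≡4; β=4, v≡6 (mod 7); (4|7)=+1, (6|7)=-1; sign (−1)^0·+1^4·-1^0 = +1.
(a,b)_3: α=-3, u≡2; β=10, v≡2 (mod 3); (2|3)=-1, (2|3)=-1; sign (−1)^0·-1^10·-1^-3 = -1.
(a,b)_31: α=0, u≡7; β=-2, v≡12 (mod 31); (7|31)=+1, (12|31)=-1; sign (−1)^0·+1^-2·-1^0 = +1.
(a,b)_13: α=1, u≡7; β=0, v≡10 (mod 13); (7|13)=-1, (10|13)=+1; sign (−1)^0·-1^0·+1^1 = +1.
Ram(-16302, 209) = {3, 19}; no ℚ_3-point on the conic.

[3, 19]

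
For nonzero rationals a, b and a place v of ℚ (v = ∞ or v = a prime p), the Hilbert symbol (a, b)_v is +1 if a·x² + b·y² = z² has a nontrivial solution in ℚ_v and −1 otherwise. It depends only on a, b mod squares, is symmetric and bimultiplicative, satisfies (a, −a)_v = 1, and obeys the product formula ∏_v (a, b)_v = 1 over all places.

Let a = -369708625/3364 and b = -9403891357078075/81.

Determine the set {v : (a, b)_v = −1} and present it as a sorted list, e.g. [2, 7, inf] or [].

Mod squares: a ≡ -87505, b ≡ -43. Check v ∈ {∞, 2, 3, 5, 11, 13, 29, 37, 43}.
v=∞: -87505 < 0 and -43 < 0  ⇒  (a,b)_∞ = -1.
v=3: a=3^0·(≡2), b=3^-4·(≡2) mod 3; (2|3)=-1, (2|3)=-1; (−1)^{0·-4·1}·(-1)^-4·(-1)^0 = +1.
v=2: v_2(a)=-2, v_2(b)=0; units ≡ 7, 5 (mod 8); ε·ε+αω+βω = 1·0+-2·1+0·0 ≡ 0  ⇒  (a,b)_2 = +1.
v=5: a=5^3·(≡4), b=5^2·(≡2) mod 5; (4|5)=+1, (2|5)=-1; (−1)^{3·2·2}·(+1)^2·(-1)^3 = -1.
v=43: a=43^1·(≡19), b=43^3·(≡26) mod 43; (19|43)=-1, (26|43)=-1; (−1)^{1·3·21}·(-1)^3·(-1)^1 = -1.
v=11: a=11^1·(≡1), b=11^2·(≡5) mod 11; (1|11)=+1, (5|11)=+1; (−1)^{1·2·5}·(+1)^2·(+1)^1 = +1.
v=13: a=13^2·(≡8), b=13^4·(≡12) mod 13; (8|13)=-1, (12|13)=+1; (−1)^{2·4·6}·(-1)^4·(+1)^2 = +1.
v=29: a=29^-2·(≡27), b=29^0·(≡19) mod 29; (27|29)=-1, (19|29)=-1; (−1)^{-2·0·14}·(-1)^0·(-1)^-2 = +1.
v=37: a=37^1·(≡30), b=37^2·(≡2) mod 37; (30|37)=+1, (2|37)=-1; (−1)^{1·2·18}·(+1)^2·(-1)^1 = -1.
(-87505, -43 / ℚ) ramifies at {5, 37, 43, ∞}: a division algebra.

[5, 37, 43, inf]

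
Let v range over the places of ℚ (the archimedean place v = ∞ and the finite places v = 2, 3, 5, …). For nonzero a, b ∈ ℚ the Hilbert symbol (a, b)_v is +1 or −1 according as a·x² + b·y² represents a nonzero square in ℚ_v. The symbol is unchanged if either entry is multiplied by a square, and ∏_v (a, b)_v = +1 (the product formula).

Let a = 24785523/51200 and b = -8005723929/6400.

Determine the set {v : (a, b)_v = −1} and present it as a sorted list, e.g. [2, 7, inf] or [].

(a, b) ≡ (2294, -370481) mod (ℚ^×)²; places V = {2, 3, 5, 7, 17, 19, 31, 37, ∞}.
(a,b)_2: α=-11, β=-8; u≡3, v≡7 (mod 8); ε(u)ε(v)=1·1, αω(v)=-11·0, βω(u)=-8·1; sum ≡ 1  ⇒  -1.
(a,b)_31: α=1, u≡30; β=1, v≡11 (mod 31); (30|31)=-1, (11|31)=-1; sign (−1)^1·-1^1·-1^1 = -1.
(a,b)_37: α=1, u≡10; β=1, v≡23 (mod 37); (10|37)=+1, (23|37)=-1; sign (−1)^0·+1^1·-1^1 = -1.
(a,b)_5: α=-2, u≡1; β=-2, v≡1 (mod 5); (1|5)=+1, (1|5)=+1; sign (−1)^0·+1^-2·+1^-2 = +1.
(a,b)_∞: sgn(2294)=+, sgn(-370481)=−, so +1.
(a,b)_17: α=0, u≡13; β=1, v≡13 (mod 17); (13|17)=+1, (13|17)=+1; sign (−1)^0·+1^1·+1^0 = +1.
(a,b)_3: α=2, u≡2; β=2, v≡1 (mod 3); (2|3)=-1, (1|3)=+1; sign (−1)^0·-1^2·+1^2 = +1.
(a,b)_19: α=0, u≡3; β=1, v≡10 (mod 19); (3|19)=-1, (10|19)=-1; sign (−1)^0·-1^1·-1^0 = -1.
(a,b)_7: α=4, u≡6; β=4, v≡1 (mod 7); (6|7)=-1, (1|7)=+1; sign (−1)^0·-1^4·+1^4 = +1.
(2294, -370481 / ℚ) ramifies at {2, 19, 31, 37}: a division algebra.

[2, 19, 31, 37]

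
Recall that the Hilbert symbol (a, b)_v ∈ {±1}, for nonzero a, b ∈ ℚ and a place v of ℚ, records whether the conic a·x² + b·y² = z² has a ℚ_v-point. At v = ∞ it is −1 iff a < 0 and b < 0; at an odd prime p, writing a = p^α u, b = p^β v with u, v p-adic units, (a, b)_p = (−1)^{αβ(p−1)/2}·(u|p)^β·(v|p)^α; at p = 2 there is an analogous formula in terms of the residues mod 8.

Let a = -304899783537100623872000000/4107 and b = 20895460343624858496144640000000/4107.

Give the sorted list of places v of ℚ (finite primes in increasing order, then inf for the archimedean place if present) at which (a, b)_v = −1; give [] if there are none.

Mod squares: a ≡ -136059, b ≡ 440895. Check v ∈ {∞, 2, 3, 5, 7, 11, 13, 17, 19, 29, 31, 37}.
v=29: a=29^0·(≡24), b=29^2·(≡12) mod 29; (24|29)=+1, (12|29)=-1; (−1)^{0·2·14}·(+1)^2·(-1)^0 = +1.
v=19: a=19^1·(≡3), b=19^1·(≡1) mod 19; (3|19)=-1, (1|19)=+1; (−1)^{1·1·9}·(-1)^1·(+1)^1 = +1.
v=11: a=11^3·(≡2), b=11^4·(≡3) mod 11; (2|11)=-1, (3|11)=+1; (−1)^{3·4·5}·(-1)^4·(+1)^3 = +1.
v=∞: -136059 < 0 and 440895 > 0  ⇒  (a,b)_∞ = +1.
v=2: v_2(a)=18, v_2(b)=14; units ≡ 5, 7 (mod 8); ε·ε+αω+βω = 0·1+18·0+14·1 ≡ 0  ⇒  (a,b)_2 = +1.
v=5: a=5^6·(≡1), b=5^7·(≡1) mod 5; (1|5)=+1, (1|5)=+1; (−1)^{6·7·2}·(+1)^7·(+1)^6 = +1.
v=31: a=31^3·(≡17), b=31^4·(≡15) mod 31; (17|31)=-1, (15|31)=-1; (−1)^{3·4·15}·(-1)^4·(-1)^3 = -1.
v=13: a=13^2·(≡1), b=13^3·(≡5) mod 13; (1|13)=+1, (5|13)=-1; (−1)^{2·3·6}·(+1)^3·(-1)^2 = +1.
v=3: a=3^-1·(≡1), b=3^-1·(≡1) mod 3; (1|3)=+1, (1|3)=+1; (−1)^{-1·-1·1}·(+1)^-1·(+1)^-1 = -1.
v=17: a=17^4·(≡1), b=17^3·(≡10) mod 17; (1|17)=+1, (10|17)=-1; (−1)^{4·3·8}·(+1)^3·(-1)^4 = +1.
v=37: a=37^-2·(≡21), b=37^-2·(≡1) mod 37; (21|37)=+1, (1|37)=+1; (−1)^{-2·-2·18}·(+1)^-2·(+1)^-2 = +1.
v=7: a=7^1·(≡4), b=7^1·(≡5) mod 7; (4|7)=+1, (5|7)=-1; (−1)^{1·1·3}·(+1)^1·(-1)^1 = +1.
|Ram(-136059, 440895)| = 2, even; anisotropic at {3, 31}.

[3, 31]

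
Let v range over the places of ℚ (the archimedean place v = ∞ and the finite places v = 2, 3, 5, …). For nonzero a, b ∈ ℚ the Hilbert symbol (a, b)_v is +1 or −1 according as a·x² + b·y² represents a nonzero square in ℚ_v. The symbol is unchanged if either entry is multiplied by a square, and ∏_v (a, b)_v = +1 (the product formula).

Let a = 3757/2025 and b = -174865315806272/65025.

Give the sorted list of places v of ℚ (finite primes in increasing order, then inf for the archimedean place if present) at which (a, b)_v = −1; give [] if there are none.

[7, 31, 41, 47]

(a, b) ≡ (13, -9617657) mod (ℚ^×)²; places V = {2, 3, 5, 7, 13, 17, 23, 31, 41, 47, ∞}.
(a,b)_3: α=-4, u≡1; β=-2, v≡1 (mod 3); (1|3)=+1, (1|3)=+1; sign (−1)^0·+1^-2·+1^-4 = +1.
(a,b)_7: α=0, u≡6; β=1, v≡1 (mod 7); (6|7)=-1, (1|7)=+1; sign (−1)^0·-1^1·+1^0 = -1.
(a,b)_13: α=1, u≡12; β=2, v≡12 (mod 13); (12|13)=+1, (12|13)=+1; sign (−1)^0·+1^2·+1^1 = +1.
(a,b)_23: α=0, u≡8; β=1, v≡12 (mod 23); (8|23)=+1, (12|23)=+1; sign (−1)^0·+1^1·+1^0 = +1.
(a,b)_5: α=-2, u≡2; β=-2, v≡3 (mod 5); (2|5)=-1, (3|5)=-1; sign (−1)^0·-1^-2·-1^-2 = +1.
(a,b)_2: α=0, β=6; u≡5, v≡7 (mod 8); ε(u)ε(v)=0·1, αω(v)=0·0, βω(u)=6·1; sum ≡ 0  ⇒  +1.
(a,b)_41: α=0, u≡17; β=3, v≡36 (mod 41); (17|41)=-1, (36|41)=+1; sign (−1)^0·-1^3·+1^0 = -1.
(a,b)_17: α=2, u≡15; β=-2, v≡1 (mod 17); (15|17)=+1, (1|17)=+1; sign (−1)^0·+1^-2·+1^2 = +1.
(a,b)_∞: sgn(13)=+, sgn(-9617657)=−, so +1.
(a,b)_47: α=0, u≡11; β=1, v≡16 (mod 47); (11|47)=-1, (16|47)=+1; sign (−1)^0·-1^1·+1^0 = -1.
(a,b)_31: α=0, u≡13; β=1, v≡4 (mod 31); (13|31)=-1, (4|31)=+1; sign (−1)^0·-1^1·+1^0 = -1.
Ram(13, -9617657) = {7, 31, 41, 47}; no ℚ_7-point on the conic.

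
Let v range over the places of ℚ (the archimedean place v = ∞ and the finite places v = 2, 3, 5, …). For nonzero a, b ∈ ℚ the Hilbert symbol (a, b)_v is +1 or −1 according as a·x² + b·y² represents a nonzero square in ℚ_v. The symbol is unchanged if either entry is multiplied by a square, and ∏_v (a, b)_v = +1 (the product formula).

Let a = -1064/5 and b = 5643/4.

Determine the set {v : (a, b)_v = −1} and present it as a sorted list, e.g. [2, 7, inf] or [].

Mod squares: a ≡ -1330, b ≡ 627. Check v ∈ {∞, 2, 3, 5, 7, 11, 19}.
v=3: a=3^0·(≡2), b=3^3·(≡2) mod 3; (2|3)=-1, (2|3)=-1; (−1)^{0·3·1}·(-1)^3·(-1)^0 = -1.
v=19: a=19^1·(≡4), b=19^1·(≡3) mod 19; (4|19)=+1, (3|19)=-1; (−1)^{1·1·9}·(+1)^1·(-1)^1 = +1.
v=5: a=5^-1·(≡1), b=5^0·(≡2) mod 5; (1|5)=+1, (2|5)=-1; (−1)^{-1·0·2}·(+1)^0·(-1)^-1 = -1.
v=7: a=7^1·(≡6), b=7^0·(≡2) mod 7; (6|7)=-1, (2|7)=+1; (−1)^{1·0·3}·(-1)^0·(+1)^1 = +1.
v=11: a=11^0·(≡5), b=11^1·(≡10) mod 11; (5|11)=+1, (10|11)=-1; (−1)^{0·1·5}·(+1)^1·(-1)^0 = +1.
v=∞: -1330 < 0 and 627 > 0  ⇒  (a,b)_∞ = +1.
v=2: v_2(a)=3, v_2(b)=-2; units ≡ 7, 3 (mod 8); ε·ε+αω+βω = 1·1+3·1+-2·0 ≡ 0  ⇒  (a,b)_2 = +1.
Ram(-1330, 627) = {3, 5}; no ℚ_3-point on the conic.

[3, 5]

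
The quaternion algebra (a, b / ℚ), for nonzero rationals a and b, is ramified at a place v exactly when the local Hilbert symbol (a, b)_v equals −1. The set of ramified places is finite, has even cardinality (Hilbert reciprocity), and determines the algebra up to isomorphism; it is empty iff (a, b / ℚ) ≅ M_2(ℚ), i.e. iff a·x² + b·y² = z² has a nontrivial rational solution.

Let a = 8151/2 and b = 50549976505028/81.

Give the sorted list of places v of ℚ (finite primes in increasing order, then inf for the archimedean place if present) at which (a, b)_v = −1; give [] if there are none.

Mod squares: a ≡ 16302, b ≡ 713. Check v ∈ {∞, 2, 3, 7, 11, 13, 19, 23, 31}.
v=19: a=19^1·(≡15), b=19^2·(≡14) mod 19; (15|19)=-1, (14|19)=-1; (−1)^{1·2·9}·(-1)^2·(-1)^1 = -1.
v=31: a=31^0·(≡30), b=31^1·(≡12) mod 31; (30|31)=-1, (12|31)=-1; (−1)^{0·1·15}·(-1)^1·(-1)^0 = -1.
v=7: a=7^0·(≡5), b=7^4·(≡6) mod 7; (5|7)=-1, (6|7)=-1; (−1)^{0·4·3}·(-1)^4·(-1)^0 = +1.
v=11: a=11^1·(≡2), b=11^2·(≡4) mod 11; (2|11)=-1, (4|11)=+1; (−1)^{1·2·5}·(-1)^2·(+1)^1 = +1.
v=2: v_2(a)=-1, v_2(b)=2; units ≡ 7, 1 (mod 8); ε·ε+αω+βω = 1·0+-1·0+2·0 ≡ 0  ⇒  (a,b)_2 = +1.
v=23: a=23^0·(≡16), b=23^1·(≡9) mod 23; (16|23)=+1, (9|23)=+1; (−1)^{0·1·11}·(+1)^1·(+1)^0 = +1.
v=3: a=3^1·(≡1), b=3^-4·(≡2) mod 3; (1|3)=+1, (2|3)=-1; (−1)^{1·-4·1}·(+1)^-4·(-1)^1 = -1.
v=13: a=13^1·(≡8), b=13^2·(≡2) mod 13; (8|13)=-1, (2|13)=-1; (−1)^{1·2·6}·(-1)^2·(-1)^1 = -1.
v=∞: 16302 > 0 and 713 > 0  ⇒  (a,b)_∞ = +1.
|Ram(16302, 713)| = 4, even; anisotropic at {3, 13, 19, 31}.

[3, 13, 19, 31]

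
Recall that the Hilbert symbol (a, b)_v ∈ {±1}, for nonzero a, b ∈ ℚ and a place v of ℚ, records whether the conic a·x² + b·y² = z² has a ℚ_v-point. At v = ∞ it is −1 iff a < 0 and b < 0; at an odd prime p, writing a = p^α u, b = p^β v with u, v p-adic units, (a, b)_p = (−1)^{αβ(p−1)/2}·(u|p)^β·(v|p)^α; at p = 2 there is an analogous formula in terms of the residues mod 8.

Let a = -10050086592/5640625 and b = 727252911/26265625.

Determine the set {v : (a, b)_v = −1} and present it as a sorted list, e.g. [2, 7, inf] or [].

Mod squares: a ≡ -43, b ≡ 24871. Check v ∈ {∞, 2, 3, 5, 7, 11, 13, 17, 19, 41, 43}.
v=13: a=13^2·(≡4), b=13^0·(≡11) mod 13; (4|13)=+1, (11|13)=-1; (−1)^{2·0·6}·(+1)^0·(-1)^2 = +1.
v=3: a=3^2·(≡2), b=3^4·(≡1) mod 3; (2|3)=-1, (1|3)=+1; (−1)^{2·4·1}·(-1)^4·(+1)^2 = +1.
v=19: a=19^-2·(≡3), b=19^3·(≡11) mod 19; (3|19)=-1, (11|19)=+1; (−1)^{-2·3·9}·(-1)^3·(+1)^-2 = -1.
v=17: a=17^0·(≡8), b=17^1·(≡4) mod 17; (8|17)=+1, (4|17)=+1; (−1)^{0·1·8}·(+1)^1·(+1)^0 = +1.
v=11: a=11^0·(≡4), b=11^1·(≡7) mod 11; (4|11)=+1, (7|11)=-1; (−1)^{0·1·5}·(+1)^1·(-1)^0 = +1.
v=41: a=41^0·(≡40), b=41^-2·(≡9) mod 41; (40|41)=+1, (9|41)=+1; (−1)^{0·-2·20}·(+1)^-2·(+1)^0 = +1.
v=7: a=7^4·(≡3), b=7^1·(≡1) mod 7; (3|7)=-1, (1|7)=+1; (−1)^{4·1·3}·(-1)^1·(+1)^4 = -1.
v=∞: -43 < 0 and 24871 > 0  ⇒  (a,b)_∞ = +1.
v=2: v_2(a)=6, v_2(b)=0; units ≡ 5, 7 (mod 8); ε·ε+αω+βω = 0·1+6·0+0·1 ≡ 0  ⇒  (a,b)_2 = +1.
v=43: a=43^1·(≡39), b=43^0·(≡9) mod 43; (39|43)=-1, (9|43)=+1; (−1)^{1·0·21}·(-1)^0·(+1)^1 = +1.
v=5: a=5^-6·(≡3), b=5^-6·(≡1) mod 5; (3|5)=-1, (1|5)=+1; (−1)^{-6·-6·2}·(-1)^-6·(+1)^-6 = +1.
Ram(-43, 24871) = {7, 19}; no ℚ_7-point on the conic.

[7, 19]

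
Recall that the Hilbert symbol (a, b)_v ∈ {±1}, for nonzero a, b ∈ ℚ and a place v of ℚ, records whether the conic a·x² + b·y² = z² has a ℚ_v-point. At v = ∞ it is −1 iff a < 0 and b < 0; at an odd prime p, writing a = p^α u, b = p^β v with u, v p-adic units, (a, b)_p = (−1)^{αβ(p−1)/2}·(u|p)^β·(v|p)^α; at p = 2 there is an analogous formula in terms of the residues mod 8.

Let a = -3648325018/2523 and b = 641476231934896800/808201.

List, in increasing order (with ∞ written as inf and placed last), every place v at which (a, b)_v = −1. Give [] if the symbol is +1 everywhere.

Mod squares: a ≡ -1326, b ≡ 442. Check v ∈ {∞, 2, 3, 5, 13, 17, 29, 31}.
v=3: a=3^-1·(≡2), b=3^2·(≡1) mod 3; (2|3)=-1, (1|3)=+1; (−1)^{-1·2·1}·(-1)^2·(+1)^-1 = +1.
v=5: a=5^0·(≡4), b=5^2·(≡2) mod 5; (4|5)=+1, (2|5)=-1; (−1)^{0·2·2}·(+1)^2·(-1)^0 = +1.
v=∞: -1326 < 0 and 442 > 0  ⇒  (a,b)_∞ = +1.
v=13: a=13^5·(≡2), b=13^7·(≡8) mod 13; (2|13)=-1, (8|13)=-1; (−1)^{5·7·6}·(-1)^7·(-1)^5 = +1.
v=17: a=17^3·(≡6), b=17^5·(≡9) mod 17; (6|17)=-1, (9|17)=+1; (−1)^{3·5·8}·(-1)^5·(+1)^3 = -1.
v=29: a=29^-2·(≡10), b=29^-2·(≡24) mod 29; (10|29)=-1, (24|29)=+1; (−1)^{-2·-2·14}·(-1)^-2·(+1)^-2 = +1.
v=31: a=31^0·(≡16), b=31^-2·(≡28) mod 31; (16|31)=+1, (28|31)=+1; (−1)^{0·-2·15}·(+1)^-2·(+1)^0 = +1.
v=2: v_2(a)=1, v_2(b)=5; units ≡ 1, 5 (mod 8); ε·ε+αω+βω = 0·0+1·1+5·0 ≡ 1  ⇒  (a,b)_2 = -1.
Ram(-1326, 442) = {2, 17}; no ℚ_2-point on the conic.

[2, 17]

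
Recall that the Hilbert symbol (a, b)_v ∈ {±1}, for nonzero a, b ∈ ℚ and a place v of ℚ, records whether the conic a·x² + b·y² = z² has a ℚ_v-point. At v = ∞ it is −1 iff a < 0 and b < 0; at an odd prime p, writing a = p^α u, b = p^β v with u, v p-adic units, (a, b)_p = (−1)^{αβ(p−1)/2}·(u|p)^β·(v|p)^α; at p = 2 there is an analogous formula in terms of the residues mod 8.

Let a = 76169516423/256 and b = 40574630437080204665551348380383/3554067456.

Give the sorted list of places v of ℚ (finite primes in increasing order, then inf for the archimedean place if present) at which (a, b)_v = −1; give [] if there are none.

(a, b) ≡ (703703, 911183) mod (ℚ^×)²; places V = {2, 3, 7, 11, 13, 17, 19, 23, 31, 37, 41, 47, ∞}.
(a,b)_3: α=0, u≡2; β=-8, v≡2 (mod 3); (2|3)=-1, (2|3)=-1; sign (−1)^0·-1^-8·-1^0 = +1.
(a,b)_41: α=0, u≡2; β=2, v≡8 (mod 41); (2|41)=+1, (8|41)=+1; sign (−1)^0·+1^2·+1^0 = +1.
(a,b)_17: α=0, u≡10; β=1, v≡1 (mod 17); (10|17)=-1, (1|17)=+1; sign (−1)^0·-1^1·+1^0 = -1.
(a,b)_19: α=1, u≡5; β=5, v≡1 (mod 19); (5|19)=+1, (1|19)=+1; sign (−1)^1·+1^5·+1^1 = -1.
(a,b)_31: α=0, u≡23; β=1, v≡2 (mod 31); (23|31)=-1, (2|31)=+1; sign (−1)^0·-1^1·+1^0 = -1.
(a,b)_7: α=3, u≡2; β=5, v≡1 (mod 7); (2|7)=+1, (1|7)=+1; sign (−1)^1·+1^5·+1^3 = -1.
(a,b)_11: α=1, u≡10; β=2, v≡5 (mod 11); (10|11)=-1, (5|11)=+1; sign (−1)^0·-1^2·+1^1 = +1.
(a,b)_37: α=1, u≡7; β=4, v≡7 (mod 37); (7|37)=+1, (7|37)=+1; sign (−1)^0·+1^4·+1^1 = +1.
(a,b)_2: α=-8, β=-10; u≡7, v≡7 (mod 8); ε(u)ε(v)=1·1, αω(v)=-8·0, βω(u)=-10·0; sum ≡ 1  ⇒  -1.
(a,b)_13: α=1, u≡4; β=3, v≡11 (mod 13); (4|13)=+1, (11|13)=-1; sign (−1)^0·+1^3·-1^1 = -1.
(a,b)_∞: sgn(703703)=+, sgn(911183)=+, so +1.
(a,b)_23: α=0, u≡18; β=-2, v≡20 (mod 23); (18|23)=+1, (20|23)=-1; sign (−1)^0·+1^-2·-1^0 = +1.
(a,b)_47: α=2, u≡13; β=2, v≡46 (mod 47); (13|47)=-1, (46|47)=-1; sign (−1)^0·-1^2·-1^2 = +1.
|Ram(703703, 911183)| = 6, even; anisotropic at {2, 7, 13, 17, 19, 31}.

[2, 7, 13, 17, 19, 31]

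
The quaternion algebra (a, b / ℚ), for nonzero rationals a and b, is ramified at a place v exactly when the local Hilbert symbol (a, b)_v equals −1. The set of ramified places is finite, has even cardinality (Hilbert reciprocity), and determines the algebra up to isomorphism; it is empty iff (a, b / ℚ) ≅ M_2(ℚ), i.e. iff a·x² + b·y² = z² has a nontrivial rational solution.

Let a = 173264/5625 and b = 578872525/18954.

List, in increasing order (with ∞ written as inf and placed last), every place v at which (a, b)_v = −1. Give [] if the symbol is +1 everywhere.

[2, 13]

Mod squares: a ≡ 221, b ≡ 34034. Check v ∈ {∞, 2, 3, 5, 7, 11, 13, 17, 19}.
v=19: a=19^0·(≡3), b=19^2·(≡7) mod 19; (3|19)=-1, (7|19)=+1; (−1)^{0·2·9}·(-1)^2·(+1)^0 = +1.
v=5: a=5^-4·(≡1), b=5^2·(≡4) mod 5; (1|5)=+1, (4|5)=+1; (−1)^{-4·2·2}·(+1)^2·(+1)^-4 = +1.
v=2: v_2(a)=4, v_2(b)=-1; units ≡ 5, 1 (mod 8); ε·ε+αω+βω = 0·0+4·0+-1·1 ≡ 1  ⇒  (a,b)_2 = -1.
v=17: a=17^1·(≡4), b=17^1·(≡15) mod 17; (4|17)=+1, (15|17)=+1; (−1)^{1·1·8}·(+1)^1·(+1)^1 = +1.
v=7: a=7^2·(≡2), b=7^3·(≡2) mod 7; (2|7)=+1, (2|7)=+1; (−1)^{2·3·3}·(+1)^3·(+1)^2 = +1.
v=∞: 221 > 0 and 34034 > 0  ⇒  (a,b)_∞ = +1.
v=11: a=11^0·(≡9), b=11^1·(≡5) mod 11; (9|11)=+1, (5|11)=+1; (−1)^{0·1·5}·(+1)^1·(+1)^0 = +1.
v=3: a=3^-2·(≡2), b=3^-6·(≡2) mod 3; (2|3)=-1, (2|3)=-1; (−1)^{-2·-6·1}·(-1)^-6·(-1)^-2 = +1.
v=13: a=13^1·(≡9), b=13^-1·(≡5) mod 13; (9|13)=+1, (5|13)=-1; (−1)^{1·-1·6}·(+1)^-1·(-1)^1 = -1.
Ram(221, 34034) = {2, 13}; no ℚ_2-point on the conic.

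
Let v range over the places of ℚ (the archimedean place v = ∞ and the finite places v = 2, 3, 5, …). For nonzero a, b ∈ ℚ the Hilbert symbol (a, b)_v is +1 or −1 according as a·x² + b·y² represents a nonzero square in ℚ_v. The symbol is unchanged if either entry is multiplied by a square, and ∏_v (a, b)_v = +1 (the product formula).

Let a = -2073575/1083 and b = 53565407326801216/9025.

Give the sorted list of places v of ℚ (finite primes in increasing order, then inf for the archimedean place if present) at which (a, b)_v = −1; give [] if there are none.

Mod squares: a ≡ -861, b ≡ 717541. Check v ∈ {∞, 2, 3, 5, 7, 11, 17, 19, 37, 41, 43}.
v=41: a=41^1·(≡18), b=41^3·(≡26) mod 41; (18|41)=+1, (26|41)=-1; (−1)^{1·3·20}·(+1)^3·(-1)^1 = -1.
v=17: a=17^2·(≡7), b=17^2·(≡5) mod 17; (7|17)=-1, (5|17)=-1; (−1)^{2·2·8}·(-1)^2·(-1)^2 = +1.
v=43: a=43^0·(≡34), b=43^1·(≡32) mod 43; (34|43)=-1, (32|43)=-1; (−1)^{0·1·21}·(-1)^1·(-1)^0 = -1.
v=19: a=19^-2·(≡3), b=19^-2·(≡16) mod 19; (3|19)=-1, (16|19)=+1; (−1)^{-2·-2·9}·(-1)^-2·(+1)^-2 = +1.
v=2: v_2(a)=0, v_2(b)=6; units ≡ 3, 5 (mod 8); ε·ε+αω+βω = 1·0+0·1+6·1 ≡ 0  ⇒  (a,b)_2 = +1.
v=37: a=37^0·(≡9), b=37^1·(≡5) mod 37; (9|37)=+1, (5|37)=-1; (−1)^{0·1·18}·(+1)^1·(-1)^0 = +1.
v=11: a=11^0·(≡7), b=11^1·(≡5) mod 11; (7|11)=-1, (5|11)=+1; (−1)^{0·1·5}·(-1)^1·(+1)^0 = -1.
v=∞: -861 < 0 and 717541 > 0  ⇒  (a,b)_∞ = +1.
v=5: a=5^2·(≡4), b=5^-2·(≡1) mod 5; (4|5)=+1, (1|5)=+1; (−1)^{2·-2·2}·(+1)^-2·(+1)^2 = +1.
v=7: a=7^1·(≡3), b=7^4·(≡6) mod 7; (3|7)=-1, (6|7)=-1; (−1)^{1·4·3}·(-1)^4·(-1)^1 = -1.
v=3: a=3^-1·(≡1), b=3^0·(≡1) mod 3; (1|3)=+1, (1|3)=+1; (−1)^{-1·0·1}·(+1)^0·(+1)^-1 = +1.
|Ram(-861, 717541)| = 4, even; anisotropic at {7, 11, 41, 43}.

[7, 11, 41, 43]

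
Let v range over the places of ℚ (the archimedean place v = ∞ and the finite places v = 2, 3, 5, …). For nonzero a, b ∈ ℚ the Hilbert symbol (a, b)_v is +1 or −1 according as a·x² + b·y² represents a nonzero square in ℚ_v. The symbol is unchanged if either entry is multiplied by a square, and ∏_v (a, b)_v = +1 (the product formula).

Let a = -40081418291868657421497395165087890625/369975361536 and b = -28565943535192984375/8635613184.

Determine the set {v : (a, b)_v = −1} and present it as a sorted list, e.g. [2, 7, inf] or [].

Mod squares: a ≡ -37145, b ≡ -676039. Check v ∈ {∞, 2, 3, 5, 7, 11, 13, 17, 19, 23}.
v=5: a=5^11·(≡4), b=5^6·(≡1) mod 5; (4|5)=+1, (1|5)=+1; (−1)^{11·6·2}·(+1)^6·(+1)^11 = +1.
v=17: a=17^5·(≡9), b=17^3·(≡13) mod 17; (9|17)=+1, (13|17)=+1; (−1)^{5·3·8}·(+1)^3·(+1)^5 = +1.
v=13: a=13^4·(≡4), b=13^1·(≡9) mod 13; (4|13)=+1, (9|13)=+1; (−1)^{4·1·6}·(+1)^1·(+1)^4 = +1.
v=7: a=7^4·(≡2), b=7^3·(≡4) mod 7; (2|7)=+1, (4|7)=+1; (−1)^{4·3·3}·(+1)^3·(+1)^4 = +1.
v=11: a=11^-2·(≡2), b=11^-4·(≡10) mod 11; (2|11)=-1, (10|11)=-1; (−1)^{-2·-4·5}·(-1)^-4·(-1)^-2 = +1.
v=23: a=23^7·(≡6), b=23^3·(≡9) mod 23; (6|23)=+1, (9|23)=+1; (−1)^{7·3·11}·(+1)^3·(+1)^7 = -1.
v=3: a=3^-6·(≡1), b=3^-2·(≡2) mod 3; (1|3)=+1, (2|3)=-1; (−1)^{-6·-2·1}·(+1)^-2·(-1)^-6 = +1.
v=∞: -37145 < 0 and -676039 < 0  ⇒  (a,b)_∞ = -1.
v=19: a=19^5·(≡14), b=19^3·(≡4) mod 19; (14|19)=-1, (4|19)=+1; (−1)^{5·3·9}·(-1)^3·(+1)^5 = +1.
v=2: v_2(a)=-22, v_2(b)=-16; units ≡ 7, 1 (mod 8); ε·ε+αω+βω = 1·0+-22·0+-16·0 ≡ 0  ⇒  (a,b)_2 = +1.
(-37145, -676039 / ℚ) ramifies at {23, ∞}: a division algebra.

[23, inf]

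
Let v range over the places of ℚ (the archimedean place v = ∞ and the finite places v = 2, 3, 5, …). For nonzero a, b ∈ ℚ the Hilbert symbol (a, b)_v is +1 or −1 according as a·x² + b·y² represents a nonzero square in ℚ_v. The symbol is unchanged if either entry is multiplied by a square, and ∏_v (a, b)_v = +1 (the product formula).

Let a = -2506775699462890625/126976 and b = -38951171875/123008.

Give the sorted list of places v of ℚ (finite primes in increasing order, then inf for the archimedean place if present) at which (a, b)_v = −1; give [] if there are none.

Mod squares: a ≡ -39215, b ≡ -4070. Check v ∈ {∞, 2, 5, 7, 11, 23, 31, 37}.
v=11: a=11^3·(≡7), b=11^1·(≡3) mod 11; (7|11)=-1, (3|11)=+1; (−1)^{3·1·5}·(-1)^1·(+1)^3 = +1.
v=7: a=7^2·(≡3), b=7^2·(≡2) mod 7; (3|7)=-1, (2|7)=+1; (−1)^{2·2·3}·(-1)^2·(+1)^2 = +1.
v=37: a=37^2·(≡14), b=37^1·(≡27) mod 37; (14|37)=-1, (27|37)=+1; (−1)^{2·1·18}·(-1)^1·(+1)^2 = -1.
v=∞: -39215 < 0 and -4070 < 0  ⇒  (a,b)_∞ = -1.
v=23: a=23^1·(≡21), b=23^0·(≡6) mod 23; (21|23)=-1, (6|23)=+1; (−1)^{1·0·11}·(-1)^0·(+1)^1 = +1.
v=5: a=5^13·(≡2), b=5^9·(≡4) mod 5; (2|5)=-1, (4|5)=+1; (−1)^{13·9·2}·(-1)^9·(+1)^13 = -1.
v=2: v_2(a)=-12, v_2(b)=-7; units ≡ 1, 5 (mod 8); ε·ε+αω+βω = 0·0+-12·1+-7·0 ≡ 0  ⇒  (a,b)_2 = +1.
v=31: a=31^-1·(≡29), b=31^-2·(≡13) mod 31; (29|31)=-1, (13|31)=-1; (−1)^{-1·-2·15}·(-1)^-2·(-1)^-1 = -1.
(-39215, -4070 / ℚ) ramifies at {5, 31, 37, ∞}: a division algebra.

[5, 31, 37, inf]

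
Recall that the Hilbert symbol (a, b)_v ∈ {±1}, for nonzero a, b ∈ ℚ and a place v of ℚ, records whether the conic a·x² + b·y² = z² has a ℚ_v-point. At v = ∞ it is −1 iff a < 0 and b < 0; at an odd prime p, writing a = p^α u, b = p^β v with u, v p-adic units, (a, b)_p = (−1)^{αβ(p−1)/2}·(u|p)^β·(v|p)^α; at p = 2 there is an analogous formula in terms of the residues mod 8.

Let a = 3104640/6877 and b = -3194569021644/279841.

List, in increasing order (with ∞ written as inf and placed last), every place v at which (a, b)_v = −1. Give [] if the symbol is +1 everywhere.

(a, b) ≡ (1430, -11) mod (ℚ^×)²; places V = {2, 3, 5, 7, 11, 13, 23, 47, ∞}.
(a,b)_47: α=0, u≡35; β=2, v≡1 (mod 47); (35|47)=-1, (1|47)=+1; sign (−1)^0·-1^2·+1^0 = +1.
(a,b)_13: α=-1, u≡5; β=2, v≡6 (mod 13); (5|13)=-1, (6|13)=-1; sign (−1)^0·-1^2·-1^-1 = -1.
(a,b)_23: α=-2, u≡13; β=-4, v≡3 (mod 23); (13|23)=+1, (3|23)=+1; sign (−1)^0·+1^-4·+1^-2 = +1.
(a,b)_11: α=1, u≡1; β=1, v≡10 (mod 11); (1|11)=+1, (10|11)=-1; sign (−1)^1·+1^1·-1^1 = +1.
(a,b)_5: α=1, u≡4; β=0, v≡1 (mod 5); (4|5)=+1, (1|5)=+1; sign (−1)^0·+1^0·+1^1 = +1.
(a,b)_3: α=2, u≡2; β=4, v≡1 (mod 3); (2|3)=-1, (1|3)=+1; sign (−1)^0·-1^4·+1^2 = +1.
(a,b)_2: α=7, β=2; u≡3, v≡5 (mod 8); ε(u)ε(v)=1·0, αω(v)=7·1, βω(u)=2·1; sum ≡ 1  ⇒  -1.
(a,b)_∞: sgn(1430)=+, sgn(-11)=−, so +1.
(a,b)_7: α=2, u≡1; β=4, v≡5 (mod 7); (1|7)=+1, (5|7)=-1; sign (−1)^0·+1^4·-1^2 = +1.
(1430, -11 / ℚ) ramifies at {2, 13}: a division algebra.

[2, 13]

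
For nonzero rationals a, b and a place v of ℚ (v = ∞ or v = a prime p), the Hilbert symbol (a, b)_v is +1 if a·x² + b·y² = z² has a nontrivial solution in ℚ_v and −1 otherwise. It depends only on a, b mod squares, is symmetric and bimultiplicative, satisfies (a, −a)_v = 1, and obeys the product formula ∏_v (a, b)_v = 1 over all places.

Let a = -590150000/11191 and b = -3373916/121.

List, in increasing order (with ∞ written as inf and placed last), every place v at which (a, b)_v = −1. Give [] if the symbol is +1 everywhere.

(a, b) ≡ (-1829465, -4991) mod (ℚ^×)²; places V = {2, 5, 7, 11, 13, 19, 23, 29, 31, 37, ∞}.
(a,b)_29: α=1, u≡11; β=0, v≡12 (mod 29); (11|29)=-1, (12|29)=-1; sign (−1)^0·-1^0·-1^1 = -1.
(a,b)_23: α=0, u≡13; β=1, v≡8 (mod 23); (13|23)=+1, (8|23)=+1; sign (−1)^0·+1^1·+1^0 = +1.
(a,b)_31: α=-1, u≡5; β=1, v≡19 (mod 31); (5|31)=+1, (19|31)=+1; sign (−1)^1·+1^1·+1^-1 = -1.
(a,b)_37: α=1, u≡2; β=0, v≡4 (mod 37); (2|37)=-1, (4|37)=+1; sign (−1)^0·-1^0·+1^1 = +1.
(a,b)_∞: sgn(-1829465)=−, sgn(-4991)=−, so -1.
(a,b)_7: α=0, u≡3; β=1, v≡2 (mod 7); (3|7)=-1, (2|7)=+1; sign (−1)^0·-1^1·+1^0 = -1.
(a,b)_2: α=4, β=2; u≡7, v≡1 (mod 8); ε(u)ε(v)=1·0, αω(v)=4·0, βω(u)=2·0; sum ≡ 0  ⇒  +1.
(a,b)_11: α=1, u≡9; β=-2, v≡4 (mod 11); (9|11)=+1, (4|11)=+1; sign (−1)^0·+1^-2·+1^1 = +1.
(a,b)_13: α=0, u≡12; β=2, v≡1 (mod 13); (12|13)=+1, (1|13)=+1; sign (−1)^0·+1^2·+1^0 = +1.
(a,b)_5: α=5, u≡2; β=0, v≡4 (mod 5); (2|5)=-1, (4|5)=+1; sign (−1)^0·-1^0·+1^5 = +1.
(a,b)_19: α=-2, u≡9; β=0, v≡4 (mod 19); (9|19)=+1, (4|19)=+1; sign (−1)^0·+1^0·+1^-2 = +1.
Ram(-1829465, -4991) = {7, 29, 31, ∞}; no ℚ_7-point on the conic.

[7, 29, 31, inf]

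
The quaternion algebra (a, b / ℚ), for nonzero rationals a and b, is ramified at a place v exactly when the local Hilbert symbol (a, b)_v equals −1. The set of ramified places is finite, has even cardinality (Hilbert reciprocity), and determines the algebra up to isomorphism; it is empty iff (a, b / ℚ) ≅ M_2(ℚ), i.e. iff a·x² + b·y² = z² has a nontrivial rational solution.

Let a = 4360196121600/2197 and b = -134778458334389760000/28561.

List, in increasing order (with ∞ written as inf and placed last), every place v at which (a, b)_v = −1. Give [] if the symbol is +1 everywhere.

[11, 13, 17, 29]

(a, b) ≡ (7293, -551) mod (ℚ^×)²; places V = {2, 3, 5, 11, 13, 17, 19, 29, ∞}.
(a,b)_2: α=10, β=12; u≡5, v≡1 (mod 8); ε(u)ε(v)=0·0, αω(v)=10·0, βω(u)=12·1; sum ≡ 0  ⇒  +1.
(a,b)_5: α=2, u≡2; β=4, v≡4 (mod 5); (2|5)=-1, (4|5)=+1; sign (−1)^0·-1^4·+1^2 = +1.
(a,b)_11: α=1, u≡4; β=2, v≡8 (mod 11); (4|11)=+1, (8|11)=-1; sign (−1)^0·+1^2·-1^1 = -1.
(a,b)_13: α=-3, u≡7; β=-4, v≡7 (mod 13); (7|13)=-1, (7|13)=-1; sign (−1)^0·-1^-4·-1^-3 = -1.
(a,b)_17: α=1, u≡16; β=2, v≡5 (mod 17); (16|17)=+1, (5|17)=-1; sign (−1)^0·+1^2·-1^1 = -1.
(a,b)_19: α=2, u≡7; β=3, v≡7 (mod 19); (7|19)=+1, (7|19)=+1; sign (−1)^0·+1^3·+1^2 = +1.
(a,b)_3: α=1, u≡1; β=2, v≡1 (mod 3); (1|3)=+1, (1|3)=+1; sign (−1)^0·+1^2·+1^1 = +1.
(a,b)_∞: sgn(7293)=+, sgn(-551)=−, so +1.
(a,b)_29: α=2, u≡14; β=3, v≡8 (mod 29); (14|29)=-1, (8|29)=-1; sign (−1)^0·-1^3·-1^2 = -1.
Ram(7293, -551) = {11, 13, 17, 29}; no ℚ_11-point on the conic.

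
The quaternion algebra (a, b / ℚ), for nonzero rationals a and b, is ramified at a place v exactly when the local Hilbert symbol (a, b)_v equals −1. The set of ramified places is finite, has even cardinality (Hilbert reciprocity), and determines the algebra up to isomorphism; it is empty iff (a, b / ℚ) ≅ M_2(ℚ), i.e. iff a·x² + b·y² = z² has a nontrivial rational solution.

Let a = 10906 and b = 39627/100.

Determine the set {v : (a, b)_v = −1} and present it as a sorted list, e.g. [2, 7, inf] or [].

[2, 19]

(a, b) ≡ (10906, 4403) mod (ℚ^×)²; places V = {2, 3, 5, 7, 17, 19, 37, 41, ∞}.
(a,b)_41: α=1, u≡20; β=0, v≡8 (mod 41); (20|41)=+1, (8|41)=+1; sign (−1)^0·+1^0·+1^1 = +1.
(a,b)_17: α=0, u≡9; β=1, v≡16 (mod 17); (9|17)=+1, (16|17)=+1; sign (−1)^0·+1^1·+1^0 = +1.
(a,b)_37: α=0, u≡28; β=1, v≡17 (mod 37); (28|37)=+1, (17|37)=-1; sign (−1)^0·+1^1·-1^0 = +1.
(a,b)_∞: sgn(10906)=+, sgn(4403)=+, so +1.
(a,b)_5: α=0, u≡1; β=-2, v≡3 (mod 5); (1|5)=+1, (3|5)=-1; sign (−1)^0·+1^-2·-1^0 = +1.
(a,b)_7: α=1, u≡4; β=1, v≡6 (mod 7); (4|7)=+1, (6|7)=-1; sign (−1)^1·+1^1·-1^1 = +1.
(a,b)_2: α=1, β=-2; u≡5, v≡3 (mod 8); ε(u)ε(v)=0·1, αω(v)=1·1, βω(u)=-2·1; sum ≡ 1  ⇒  -1.
(a,b)_19: α=1, u≡4; β=0, v≡10 (mod 19); (4|19)=+1, (10|19)=-1; sign (−1)^0·+1^0·-1^1 = -1.
(a,b)_3: α=0, u≡1; β=2, v≡2 (mod 3); (1|3)=+1, (2|3)=-1; sign (−1)^0·+1^2·-1^0 = +1.
Ram(10906, 4403) = {2, 19}; no ℚ_2-point on the conic.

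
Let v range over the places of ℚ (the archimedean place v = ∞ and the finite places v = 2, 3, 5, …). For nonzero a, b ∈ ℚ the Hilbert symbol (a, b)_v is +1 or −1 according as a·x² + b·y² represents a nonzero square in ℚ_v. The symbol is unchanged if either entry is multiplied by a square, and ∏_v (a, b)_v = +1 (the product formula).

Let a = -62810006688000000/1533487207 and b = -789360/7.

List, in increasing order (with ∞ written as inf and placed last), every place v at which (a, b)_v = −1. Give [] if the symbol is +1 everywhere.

Mod squares: a ≡ -6006, b ≡ -345345. Check v ∈ {∞, 2, 3, 5, 7, 11, 13, 19, 23, 31, 41}.
v=7: a=7^-1·(≡6), b=7^-1·(≡2) mod 7; (6|7)=-1, (2|7)=+1; (−1)^{-1·-1·3}·(-1)^-1·(+1)^-1 = +1.
v=2: v_2(a)=11, v_2(b)=4; units ≡ 5, 7 (mod 8); ε·ε+αω+βω = 0·1+11·0+4·1 ≡ 0  ⇒  (a,b)_2 = +1.
v=31: a=31^2·(≡7), b=31^0·(≡30) mod 31; (7|31)=+1, (30|31)=-1; (−1)^{2·0·15}·(+1)^0·(-1)^2 = +1.
v=19: a=19^-4·(≡11), b=19^0·(≡2) mod 19; (11|19)=+1, (2|19)=-1; (−1)^{-4·0·9}·(+1)^0·(-1)^-4 = +1.
v=13: a=13^1·(≡7), b=13^1·(≡6) mod 13; (7|13)=-1, (6|13)=-1; (−1)^{1·1·6}·(-1)^1·(-1)^1 = +1.
v=11: a=11^1·(≡4), b=11^1·(≡10) mod 11; (4|11)=+1, (10|11)=-1; (−1)^{1·1·5}·(+1)^1·(-1)^1 = +1.
v=5: a=5^6·(≡4), b=5^1·(≡4) mod 5; (4|5)=+1, (4|5)=+1; (−1)^{6·1·2}·(+1)^1·(+1)^6 = +1.
v=41: a=41^-2·(≡32), b=41^0·(≡37) mod 41; (32|41)=+1, (37|41)=+1; (−1)^{-2·0·20}·(+1)^0·(+1)^-2 = +1.
v=23: a=23^2·(≡7), b=23^1·(≡6) mod 23; (7|23)=-1, (6|23)=+1; (−1)^{2·1·11}·(-1)^1·(+1)^2 = -1.
v=∞: -6006 < 0 and -345345 < 0  ⇒  (a,b)_∞ = -1.
v=3: a=3^3·(≡2), b=3^1·(≡1) mod 3; (2|3)=-1, (1|3)=+1; (−1)^{3·1·1}·(-1)^1·(+1)^3 = +1.
|Ram(-6006, -345345)| = 2, even; anisotropic at {23, ∞}.

[23, inf]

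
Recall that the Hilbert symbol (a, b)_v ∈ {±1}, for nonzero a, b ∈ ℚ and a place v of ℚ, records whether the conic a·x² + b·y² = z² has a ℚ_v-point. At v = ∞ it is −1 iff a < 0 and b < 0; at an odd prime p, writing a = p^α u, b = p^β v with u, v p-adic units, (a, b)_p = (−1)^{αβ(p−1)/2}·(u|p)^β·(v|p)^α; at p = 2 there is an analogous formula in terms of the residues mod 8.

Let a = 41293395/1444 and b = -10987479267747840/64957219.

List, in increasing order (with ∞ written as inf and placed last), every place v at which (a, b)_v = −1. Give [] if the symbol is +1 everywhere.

(a, b) ≡ (509795, -1107738190) mod (ℚ^×)²; places V = {2, 3, 5, 11, 13, 17, 19, 23, 31, 37, 43, ∞}.
(a,b)_23: α=1, u≡3; β=1, v≡19 (mod 23); (3|23)=+1, (19|23)=-1; sign (−1)^1·+1^1·-1^1 = +1.
(a,b)_11: α=1, u≡10; β=2, v≡8 (mod 11); (10|11)=-1, (8|11)=-1; sign (−1)^0·-1^2·-1^1 = -1.
(a,b)_31: α=1, u≡21; β=1, v≡21 (mod 31); (21|31)=-1, (21|31)=-1; sign (−1)^1·-1^1·-1^1 = -1.
(a,b)_37: α=0, u≡26; β=1, v≡15 (mod 37); (26|37)=+1, (15|37)=-1; sign (−1)^0·+1^1·-1^0 = +1.
(a,b)_17: α=0, u≡13; β=1, v≡15 (mod 17); (13|17)=+1, (15|17)=+1; sign (−1)^0·+1^1·+1^0 = +1.
(a,b)_∞: sgn(509795)=+, sgn(-1107738190)=−, so +1.
(a,b)_5: α=1, u≡1; β=1, v≡3 (mod 5); (1|5)=+1, (3|5)=-1; sign (−1)^0·+1^1·-1^1 = -1.
(a,b)_19: α=-2, u≡17; β=-1, v≡2 (mod 19); (17|19)=+1, (2|19)=-1; sign (−1)^0·+1^-1·-1^-2 = +1.
(a,b)_13: α=1, u≡8; β=3, v≡8 (mod 13); (8|13)=-1, (8|13)=-1; sign (−1)^0·-1^3·-1^1 = +1.
(a,b)_3: α=4, u≡2; β=2, v≡2 (mod 3); (2|3)=-1, (2|3)=-1; sign (−1)^0·-1^2·-1^4 = +1.
(a,b)_43: α=0, u≡37; β=-4, v≡33 (mod 43); (37|43)=-1, (33|43)=-1; sign (−1)^0·-1^-4·-1^0 = +1.
(a,b)_2: α=-2, β=11; u≡3, v≡1 (mod 8); ε(u)ε(v)=1·0, αω(v)=-2·0, βω(u)=11·1; sum ≡ 1  ⇒  -1.
(509795, -1107738190 / ℚ) ramifies at {2, 5, 11, 31}: a division algebra.

[2, 5, 11, 31]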